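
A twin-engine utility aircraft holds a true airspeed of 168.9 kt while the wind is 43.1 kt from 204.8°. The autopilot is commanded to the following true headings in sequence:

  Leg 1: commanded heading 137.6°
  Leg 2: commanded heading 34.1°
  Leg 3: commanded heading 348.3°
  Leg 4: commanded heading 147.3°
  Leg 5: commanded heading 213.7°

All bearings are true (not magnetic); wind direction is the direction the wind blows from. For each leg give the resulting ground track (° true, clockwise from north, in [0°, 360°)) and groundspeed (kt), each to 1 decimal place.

Leg 1: track=123.0°, groundspeed=157.3 kt
Leg 2: track=32.2°, groundspeed=211.5 kt
Leg 3: track=355.5°, groundspeed=205.2 kt
Leg 4: track=133.3°, groundspeed=150.2 kt
Leg 5: track=216.7°, groundspeed=126.5 kt

Leg 1: heading 137.6°; drift -14.6° → track 123.0°, groundspeed 157.3 kt
Leg 2: heading 34.1°; drift -1.9° → track 32.2°, groundspeed 211.5 kt
Leg 3: heading 348.3°; drift +7.2° → track 355.5°, groundspeed 205.2 kt
Leg 4: heading 147.3°; drift -14.0° → track 133.3°, groundspeed 150.2 kt
Leg 5: heading 213.7°; drift +3.0° → track 216.7°, groundspeed 126.5 kt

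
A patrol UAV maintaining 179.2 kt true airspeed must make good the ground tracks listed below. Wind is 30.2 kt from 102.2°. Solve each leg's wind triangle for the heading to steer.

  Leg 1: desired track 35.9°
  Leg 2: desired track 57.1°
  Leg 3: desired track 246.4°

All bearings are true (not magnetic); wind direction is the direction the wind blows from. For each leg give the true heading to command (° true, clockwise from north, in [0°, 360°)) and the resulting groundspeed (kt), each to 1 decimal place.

Leg 1: heading=44.8°, groundspeed=164.9 kt
Leg 2: heading=64.0°, groundspeed=156.6 kt
Leg 3: heading=240.7°, groundspeed=202.8 kt

Leg 1: desired track 35.9°; wind correction +8.9° → command heading 44.8°, groundspeed 164.9 kt
Leg 2: desired track 57.1°; wind correction +6.9° → command heading 64.0°, groundspeed 156.6 kt
Leg 3: desired track 246.4°; wind correction -5.7° → command heading 240.7°, groundspeed 202.8 kt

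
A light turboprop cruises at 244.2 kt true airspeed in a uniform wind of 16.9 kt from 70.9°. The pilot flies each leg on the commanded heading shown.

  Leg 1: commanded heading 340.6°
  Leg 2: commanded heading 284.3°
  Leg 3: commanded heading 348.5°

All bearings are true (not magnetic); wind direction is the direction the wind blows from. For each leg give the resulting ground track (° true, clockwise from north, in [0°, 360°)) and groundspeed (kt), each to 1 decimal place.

Leg 1: track=336.6°, groundspeed=244.9 kt
Leg 2: track=282.2°, groundspeed=258.5 kt
Leg 3: track=344.5°, groundspeed=242.5 kt

Leg 1: heading 340.6°; drift -4.0° → track 336.6°, groundspeed 244.9 kt
Leg 2: heading 284.3°; drift -2.1° → track 282.2°, groundspeed 258.5 kt
Leg 3: heading 348.5°; drift -4.0° → track 344.5°, groundspeed 242.5 kt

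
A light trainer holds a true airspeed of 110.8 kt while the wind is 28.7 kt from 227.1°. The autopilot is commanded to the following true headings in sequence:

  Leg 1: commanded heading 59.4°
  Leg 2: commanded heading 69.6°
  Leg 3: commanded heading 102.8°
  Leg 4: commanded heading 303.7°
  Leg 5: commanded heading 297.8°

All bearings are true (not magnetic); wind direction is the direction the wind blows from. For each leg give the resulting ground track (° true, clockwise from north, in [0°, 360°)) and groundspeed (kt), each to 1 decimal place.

Leg 1: heading 59.4°; drift -2.5° → track 56.9°, groundspeed 139.0 kt
Leg 2: heading 69.6°; drift -4.6° → track 65.0°, groundspeed 137.8 kt
Leg 3: heading 102.8°; drift -10.6° → track 92.2°, groundspeed 129.2 kt
Leg 4: heading 303.7°; drift +15.0° → track 318.7°, groundspeed 107.8 kt
Leg 5: heading 297.8°; drift +15.0° → track 312.8°, groundspeed 104.9 kt

Leg 1: track=56.9°, groundspeed=139.0 kt
Leg 2: track=65.0°, groundspeed=137.8 kt
Leg 3: track=92.2°, groundspeed=129.2 kt
Leg 4: track=318.7°, groundspeed=107.8 kt
Leg 5: track=312.8°, groundspeed=104.9 kt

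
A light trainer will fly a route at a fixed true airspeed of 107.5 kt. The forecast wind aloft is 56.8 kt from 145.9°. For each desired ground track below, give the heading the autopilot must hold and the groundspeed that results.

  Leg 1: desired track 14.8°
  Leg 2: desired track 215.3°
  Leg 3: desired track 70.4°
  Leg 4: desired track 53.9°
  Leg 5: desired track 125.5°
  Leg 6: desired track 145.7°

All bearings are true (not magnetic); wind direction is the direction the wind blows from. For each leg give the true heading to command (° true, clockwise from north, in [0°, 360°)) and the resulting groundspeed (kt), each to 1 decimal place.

Leg 1: heading=38.3°, groundspeed=136.0 kt
Leg 2: heading=185.7°, groundspeed=73.4 kt
Leg 3: heading=101.2°, groundspeed=78.1 kt
Leg 4: heading=85.8°, groundspeed=93.3 kt
Leg 5: heading=136.1°, groundspeed=52.4 kt
Leg 6: heading=145.8°, groundspeed=50.7 kt

Leg 1: desired track 14.8°; wind correction +23.5° → command heading 38.3°, groundspeed 136.0 kt
Leg 2: desired track 215.3°; wind correction -29.6° → command heading 185.7°, groundspeed 73.4 kt
Leg 3: desired track 70.4°; wind correction +30.8° → command heading 101.2°, groundspeed 78.1 kt
Leg 4: desired track 53.9°; wind correction +31.9° → command heading 85.8°, groundspeed 93.3 kt
Leg 5: desired track 125.5°; wind correction +10.6° → command heading 136.1°, groundspeed 52.4 kt
Leg 6: desired track 145.7°; wind correction +0.1° → command heading 145.8°, groundspeed 50.7 kt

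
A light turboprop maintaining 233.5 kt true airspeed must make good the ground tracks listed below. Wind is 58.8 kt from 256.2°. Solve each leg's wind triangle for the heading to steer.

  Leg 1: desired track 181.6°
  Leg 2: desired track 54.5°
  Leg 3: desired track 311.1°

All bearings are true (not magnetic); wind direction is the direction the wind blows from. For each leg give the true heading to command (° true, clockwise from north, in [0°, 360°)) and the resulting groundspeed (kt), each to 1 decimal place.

Leg 1: desired track 181.6°; wind correction +14.1° → command heading 195.7°, groundspeed 210.9 kt
Leg 2: desired track 54.5°; wind correction -5.3° → command heading 49.2°, groundspeed 287.1 kt
Leg 3: desired track 311.1°; wind correction -11.9° → command heading 299.2°, groundspeed 194.7 kt

Leg 1: heading=195.7°, groundspeed=210.9 kt
Leg 2: heading=49.2°, groundspeed=287.1 kt
Leg 3: heading=299.2°, groundspeed=194.7 kt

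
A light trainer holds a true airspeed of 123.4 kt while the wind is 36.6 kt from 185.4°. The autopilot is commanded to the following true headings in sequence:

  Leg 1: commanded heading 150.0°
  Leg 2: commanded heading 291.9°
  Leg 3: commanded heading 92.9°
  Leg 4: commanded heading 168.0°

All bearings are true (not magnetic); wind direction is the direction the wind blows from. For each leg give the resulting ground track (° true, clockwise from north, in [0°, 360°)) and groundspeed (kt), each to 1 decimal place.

Leg 1: heading 150.0°; drift -12.8° → track 137.2°, groundspeed 95.9 kt
Leg 2: heading 291.9°; drift +14.7° → track 306.6°, groundspeed 138.3 kt
Leg 3: heading 92.9°; drift -16.3° → track 76.6°, groundspeed 130.2 kt
Leg 4: heading 168.0°; drift -7.1° → track 160.9°, groundspeed 89.1 kt

Leg 1: track=137.2°, groundspeed=95.9 kt
Leg 2: track=306.6°, groundspeed=138.3 kt
Leg 3: track=76.6°, groundspeed=130.2 kt
Leg 4: track=160.9°, groundspeed=89.1 kt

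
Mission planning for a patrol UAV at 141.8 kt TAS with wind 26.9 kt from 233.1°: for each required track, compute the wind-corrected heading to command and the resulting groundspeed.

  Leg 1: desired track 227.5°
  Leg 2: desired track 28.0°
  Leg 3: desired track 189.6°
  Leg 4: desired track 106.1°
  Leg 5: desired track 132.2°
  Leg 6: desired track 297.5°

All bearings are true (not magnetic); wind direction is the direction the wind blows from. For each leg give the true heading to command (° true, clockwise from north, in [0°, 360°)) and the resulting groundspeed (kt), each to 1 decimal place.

Leg 1: desired track 227.5°; wind correction +1.1° → command heading 228.6°, groundspeed 115.0 kt
Leg 2: desired track 28.0°; wind correction -4.6° → command heading 23.4°, groundspeed 165.7 kt
Leg 3: desired track 189.6°; wind correction +7.5° → command heading 197.1°, groundspeed 121.1 kt
Leg 4: desired track 106.1°; wind correction +8.7° → command heading 114.8°, groundspeed 156.4 kt
Leg 5: desired track 132.2°; wind correction +10.7° → command heading 142.9°, groundspeed 144.4 kt
Leg 6: desired track 297.5°; wind correction -9.9° → command heading 287.6°, groundspeed 128.1 kt

Leg 1: heading=228.6°, groundspeed=115.0 kt
Leg 2: heading=23.4°, groundspeed=165.7 kt
Leg 3: heading=197.1°, groundspeed=121.1 kt
Leg 4: heading=114.8°, groundspeed=156.4 kt
Leg 5: heading=142.9°, groundspeed=144.4 kt
Leg 6: heading=287.6°, groundspeed=128.1 kt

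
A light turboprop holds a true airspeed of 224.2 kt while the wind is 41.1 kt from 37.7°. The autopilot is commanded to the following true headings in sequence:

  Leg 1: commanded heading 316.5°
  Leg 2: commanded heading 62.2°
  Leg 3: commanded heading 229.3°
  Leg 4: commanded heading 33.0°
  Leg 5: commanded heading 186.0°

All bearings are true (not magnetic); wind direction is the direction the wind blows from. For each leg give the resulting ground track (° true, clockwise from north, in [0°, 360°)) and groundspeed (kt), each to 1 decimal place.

Leg 1: track=305.9°, groundspeed=221.7 kt
Leg 2: track=67.4°, groundspeed=187.6 kt
Leg 3: track=227.5°, groundspeed=264.6 kt
Leg 4: track=31.9°, groundspeed=183.3 kt
Leg 5: track=190.8°, groundspeed=260.1 kt

Leg 1: heading 316.5°; drift -10.6° → track 305.9°, groundspeed 221.7 kt
Leg 2: heading 62.2°; drift +5.2° → track 67.4°, groundspeed 187.6 kt
Leg 3: heading 229.3°; drift -1.8° → track 227.5°, groundspeed 264.6 kt
Leg 4: heading 33.0°; drift -1.1° → track 31.9°, groundspeed 183.3 kt
Leg 5: heading 186.0°; drift +4.8° → track 190.8°, groundspeed 260.1 kt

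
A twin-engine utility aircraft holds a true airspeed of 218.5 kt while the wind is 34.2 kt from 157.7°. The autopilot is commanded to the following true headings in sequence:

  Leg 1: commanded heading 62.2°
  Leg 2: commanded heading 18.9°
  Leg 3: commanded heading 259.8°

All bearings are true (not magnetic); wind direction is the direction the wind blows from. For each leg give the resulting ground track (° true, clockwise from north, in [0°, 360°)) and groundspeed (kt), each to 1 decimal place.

Leg 1: heading 62.2°; drift -8.7° → track 53.5°, groundspeed 224.4 kt
Leg 2: heading 18.9°; drift -5.3° → track 13.6°, groundspeed 245.3 kt
Leg 3: heading 259.8°; drift +8.4° → track 268.2°, groundspeed 228.1 kt

Leg 1: track=53.5°, groundspeed=224.4 kt
Leg 2: track=13.6°, groundspeed=245.3 kt
Leg 3: track=268.2°, groundspeed=228.1 kt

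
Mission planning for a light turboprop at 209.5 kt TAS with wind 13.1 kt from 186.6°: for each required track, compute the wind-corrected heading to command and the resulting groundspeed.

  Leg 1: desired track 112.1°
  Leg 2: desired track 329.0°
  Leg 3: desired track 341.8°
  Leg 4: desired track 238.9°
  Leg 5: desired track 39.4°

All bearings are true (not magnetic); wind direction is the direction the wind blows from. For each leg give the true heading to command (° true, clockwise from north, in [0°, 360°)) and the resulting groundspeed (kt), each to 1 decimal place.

Leg 1: desired track 112.1°; wind correction +3.5° → command heading 115.6°, groundspeed 205.6 kt
Leg 2: desired track 329.0°; wind correction -2.2° → command heading 326.8°, groundspeed 219.7 kt
Leg 3: desired track 341.8°; wind correction -1.5° → command heading 340.3°, groundspeed 221.3 kt
Leg 4: desired track 238.9°; wind correction -2.8° → command heading 236.1°, groundspeed 201.2 kt
Leg 5: desired track 39.4°; wind correction +1.9° → command heading 41.3°, groundspeed 220.4 kt

Leg 1: heading=115.6°, groundspeed=205.6 kt
Leg 2: heading=326.8°, groundspeed=219.7 kt
Leg 3: heading=340.3°, groundspeed=221.3 kt
Leg 4: heading=236.1°, groundspeed=201.2 kt
Leg 5: heading=41.3°, groundspeed=220.4 kt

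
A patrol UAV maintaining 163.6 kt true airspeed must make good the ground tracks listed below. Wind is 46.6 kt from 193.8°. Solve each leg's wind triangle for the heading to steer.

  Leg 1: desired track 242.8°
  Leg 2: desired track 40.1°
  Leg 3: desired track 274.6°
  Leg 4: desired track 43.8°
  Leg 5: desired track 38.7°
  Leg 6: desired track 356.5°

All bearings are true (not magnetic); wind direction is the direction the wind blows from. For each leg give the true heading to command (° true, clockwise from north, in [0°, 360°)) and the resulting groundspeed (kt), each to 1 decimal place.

Leg 1: heading=230.4°, groundspeed=129.2 kt
Leg 2: heading=47.4°, groundspeed=204.1 kt
Leg 3: heading=258.3°, groundspeed=149.5 kt
Leg 4: heading=52.0°, groundspeed=202.3 kt
Leg 5: heading=45.6°, groundspeed=204.7 kt
Leg 6: heading=351.6°, groundspeed=207.5 kt

Leg 1: desired track 242.8°; wind correction -12.4° → command heading 230.4°, groundspeed 129.2 kt
Leg 2: desired track 40.1°; wind correction +7.3° → command heading 47.4°, groundspeed 204.1 kt
Leg 3: desired track 274.6°; wind correction -16.3° → command heading 258.3°, groundspeed 149.5 kt
Leg 4: desired track 43.8°; wind correction +8.2° → command heading 52.0°, groundspeed 202.3 kt
Leg 5: desired track 38.7°; wind correction +6.9° → command heading 45.6°, groundspeed 204.7 kt
Leg 6: desired track 356.5°; wind correction -4.9° → command heading 351.6°, groundspeed 207.5 kt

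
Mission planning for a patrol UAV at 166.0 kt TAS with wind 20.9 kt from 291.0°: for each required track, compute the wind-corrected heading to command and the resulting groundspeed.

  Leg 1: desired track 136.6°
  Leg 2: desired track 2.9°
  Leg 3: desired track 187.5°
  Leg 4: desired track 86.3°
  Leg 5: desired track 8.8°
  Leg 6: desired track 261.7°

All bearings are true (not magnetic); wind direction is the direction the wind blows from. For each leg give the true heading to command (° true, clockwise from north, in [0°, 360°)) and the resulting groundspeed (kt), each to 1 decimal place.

Leg 1: desired track 136.6°; wind correction +3.1° → command heading 139.7°, groundspeed 184.6 kt
Leg 2: desired track 2.9°; wind correction -6.9° → command heading 356.0°, groundspeed 158.3 kt
Leg 3: desired track 187.5°; wind correction +7.0° → command heading 194.5°, groundspeed 169.6 kt
Leg 4: desired track 86.3°; wind correction -3.0° → command heading 83.3°, groundspeed 184.8 kt
Leg 5: desired track 8.8°; wind correction -7.1° → command heading 1.7°, groundspeed 160.3 kt
Leg 6: desired track 261.7°; wind correction +3.5° → command heading 265.2°, groundspeed 147.5 kt

Leg 1: heading=139.7°, groundspeed=184.6 kt
Leg 2: heading=356.0°, groundspeed=158.3 kt
Leg 3: heading=194.5°, groundspeed=169.6 kt
Leg 4: heading=83.3°, groundspeed=184.8 kt
Leg 5: heading=1.7°, groundspeed=160.3 kt
Leg 6: heading=265.2°, groundspeed=147.5 kt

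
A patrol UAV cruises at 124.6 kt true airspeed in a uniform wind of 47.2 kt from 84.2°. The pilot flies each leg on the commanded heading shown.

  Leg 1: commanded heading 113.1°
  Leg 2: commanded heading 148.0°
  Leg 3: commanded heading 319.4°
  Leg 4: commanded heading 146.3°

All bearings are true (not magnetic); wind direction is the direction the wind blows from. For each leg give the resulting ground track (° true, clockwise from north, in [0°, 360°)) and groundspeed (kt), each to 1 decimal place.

Leg 1: heading 113.1°; drift +15.3° → track 128.4°, groundspeed 86.3 kt
Leg 2: heading 148.0°; drift +22.2° → track 170.2°, groundspeed 112.1 kt
Leg 3: heading 319.4°; drift -14.3° → track 305.1°, groundspeed 156.4 kt
Leg 4: heading 146.3°; drift +22.1° → track 168.4°, groundspeed 110.7 kt

Leg 1: track=128.4°, groundspeed=86.3 kt
Leg 2: track=170.2°, groundspeed=112.1 kt
Leg 3: track=305.1°, groundspeed=156.4 kt
Leg 4: track=168.4°, groundspeed=110.7 kt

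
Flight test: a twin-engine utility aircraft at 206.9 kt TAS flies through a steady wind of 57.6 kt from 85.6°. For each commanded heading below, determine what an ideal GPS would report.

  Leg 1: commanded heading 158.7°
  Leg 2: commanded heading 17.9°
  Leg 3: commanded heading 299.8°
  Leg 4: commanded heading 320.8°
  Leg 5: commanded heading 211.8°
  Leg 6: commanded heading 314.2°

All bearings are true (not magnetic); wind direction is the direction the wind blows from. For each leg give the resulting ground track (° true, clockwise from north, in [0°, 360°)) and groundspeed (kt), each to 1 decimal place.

Leg 1: heading 158.7°; drift +16.2° → track 174.9°, groundspeed 198.0 kt
Leg 2: heading 17.9°; drift -16.1° → track 1.8°, groundspeed 192.6 kt
Leg 3: heading 299.8°; drift -7.2° → track 292.6°, groundspeed 256.6 kt
Leg 4: heading 320.8°; drift -11.2° → track 309.6°, groundspeed 244.4 kt
Leg 5: heading 211.8°; drift +10.9° → track 222.7°, groundspeed 245.4 kt
Leg 6: heading 314.2°; drift -10.0° → track 304.2°, groundspeed 248.8 kt

Leg 1: track=174.9°, groundspeed=198.0 kt
Leg 2: track=1.8°, groundspeed=192.6 kt
Leg 3: track=292.6°, groundspeed=256.6 kt
Leg 4: track=309.6°, groundspeed=244.4 kt
Leg 5: track=222.7°, groundspeed=245.4 kt
Leg 6: track=304.2°, groundspeed=248.8 kt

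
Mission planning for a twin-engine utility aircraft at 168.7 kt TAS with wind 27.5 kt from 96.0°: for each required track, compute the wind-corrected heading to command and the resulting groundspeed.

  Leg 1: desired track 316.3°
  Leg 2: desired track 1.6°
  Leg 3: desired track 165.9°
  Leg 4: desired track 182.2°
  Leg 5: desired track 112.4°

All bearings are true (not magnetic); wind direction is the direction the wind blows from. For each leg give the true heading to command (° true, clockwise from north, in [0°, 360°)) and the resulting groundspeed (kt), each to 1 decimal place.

Leg 1: desired track 316.3°; wind correction +6.1° → command heading 322.4°, groundspeed 188.7 kt
Leg 2: desired track 1.6°; wind correction +9.4° → command heading 11.0°, groundspeed 168.6 kt
Leg 3: desired track 165.9°; wind correction -8.8° → command heading 157.1°, groundspeed 157.3 kt
Leg 4: desired track 182.2°; wind correction -9.4° → command heading 172.8°, groundspeed 164.6 kt
Leg 5: desired track 112.4°; wind correction -2.6° → command heading 109.8°, groundspeed 142.1 kt

Leg 1: heading=322.4°, groundspeed=188.7 kt
Leg 2: heading=11.0°, groundspeed=168.6 kt
Leg 3: heading=157.1°, groundspeed=157.3 kt
Leg 4: heading=172.8°, groundspeed=164.6 kt
Leg 5: heading=109.8°, groundspeed=142.1 kt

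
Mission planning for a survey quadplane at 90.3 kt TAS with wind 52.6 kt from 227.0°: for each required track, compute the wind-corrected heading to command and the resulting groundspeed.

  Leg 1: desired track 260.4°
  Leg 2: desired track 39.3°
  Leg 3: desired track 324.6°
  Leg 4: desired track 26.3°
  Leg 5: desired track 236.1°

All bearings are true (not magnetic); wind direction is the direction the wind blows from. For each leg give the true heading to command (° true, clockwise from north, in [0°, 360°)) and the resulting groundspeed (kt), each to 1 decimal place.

Leg 1: desired track 260.4°; wind correction -18.7° → command heading 241.7°, groundspeed 41.6 kt
Leg 2: desired track 39.3°; wind correction -4.5° → command heading 34.8°, groundspeed 142.2 kt
Leg 3: desired track 324.6°; wind correction -35.3° → command heading 289.3°, groundspeed 80.7 kt
Leg 4: desired track 26.3°; wind correction -11.9° → command heading 14.4°, groundspeed 137.6 kt
Leg 5: desired track 236.1°; wind correction -5.3° → command heading 230.8°, groundspeed 38.0 kt

Leg 1: heading=241.7°, groundspeed=41.6 kt
Leg 2: heading=34.8°, groundspeed=142.2 kt
Leg 3: heading=289.3°, groundspeed=80.7 kt
Leg 4: heading=14.4°, groundspeed=137.6 kt
Leg 5: heading=230.8°, groundspeed=38.0 kt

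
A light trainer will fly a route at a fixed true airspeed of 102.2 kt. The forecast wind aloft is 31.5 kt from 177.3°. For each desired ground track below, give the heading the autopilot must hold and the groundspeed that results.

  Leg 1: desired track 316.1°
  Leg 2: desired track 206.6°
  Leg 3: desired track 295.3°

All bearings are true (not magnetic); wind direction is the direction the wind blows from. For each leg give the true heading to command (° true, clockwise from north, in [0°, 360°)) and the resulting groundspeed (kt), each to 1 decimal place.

Leg 1: desired track 316.1°; wind correction -11.7° → command heading 304.4°, groundspeed 123.8 kt
Leg 2: desired track 206.6°; wind correction -8.7° → command heading 197.9°, groundspeed 73.6 kt
Leg 3: desired track 295.3°; wind correction -15.8° → command heading 279.5°, groundspeed 113.1 kt

Leg 1: heading=304.4°, groundspeed=123.8 kt
Leg 2: heading=197.9°, groundspeed=73.6 kt
Leg 3: heading=279.5°, groundspeed=113.1 kt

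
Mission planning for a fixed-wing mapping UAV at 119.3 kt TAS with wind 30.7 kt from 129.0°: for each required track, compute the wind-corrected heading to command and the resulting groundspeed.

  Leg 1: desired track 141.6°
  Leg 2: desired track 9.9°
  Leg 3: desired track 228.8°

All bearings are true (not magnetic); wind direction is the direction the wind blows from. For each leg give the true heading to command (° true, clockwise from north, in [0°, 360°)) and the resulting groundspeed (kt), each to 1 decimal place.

Leg 1: heading=138.4°, groundspeed=89.2 kt
Leg 2: heading=22.9°, groundspeed=131.2 kt
Leg 3: heading=214.1°, groundspeed=120.6 kt

Leg 1: desired track 141.6°; wind correction -3.2° → command heading 138.4°, groundspeed 89.2 kt
Leg 2: desired track 9.9°; wind correction +13.0° → command heading 22.9°, groundspeed 131.2 kt
Leg 3: desired track 228.8°; wind correction -14.7° → command heading 214.1°, groundspeed 120.6 kt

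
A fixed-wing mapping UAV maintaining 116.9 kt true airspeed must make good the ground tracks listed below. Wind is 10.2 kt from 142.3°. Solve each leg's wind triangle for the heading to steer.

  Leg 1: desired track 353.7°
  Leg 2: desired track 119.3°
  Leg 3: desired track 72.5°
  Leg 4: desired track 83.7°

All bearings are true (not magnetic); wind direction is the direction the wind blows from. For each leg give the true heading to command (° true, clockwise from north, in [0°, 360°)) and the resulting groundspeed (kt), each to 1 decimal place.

Leg 1: desired track 353.7°; wind correction +2.6° → command heading 356.3°, groundspeed 125.5 kt
Leg 2: desired track 119.3°; wind correction +2.0° → command heading 121.3°, groundspeed 107.4 kt
Leg 3: desired track 72.5°; wind correction +4.7° → command heading 77.2°, groundspeed 113.0 kt
Leg 4: desired track 83.7°; wind correction +4.3° → command heading 88.0°, groundspeed 111.3 kt

Leg 1: heading=356.3°, groundspeed=125.5 kt
Leg 2: heading=121.3°, groundspeed=107.4 kt
Leg 3: heading=77.2°, groundspeed=113.0 kt
Leg 4: heading=88.0°, groundspeed=111.3 kt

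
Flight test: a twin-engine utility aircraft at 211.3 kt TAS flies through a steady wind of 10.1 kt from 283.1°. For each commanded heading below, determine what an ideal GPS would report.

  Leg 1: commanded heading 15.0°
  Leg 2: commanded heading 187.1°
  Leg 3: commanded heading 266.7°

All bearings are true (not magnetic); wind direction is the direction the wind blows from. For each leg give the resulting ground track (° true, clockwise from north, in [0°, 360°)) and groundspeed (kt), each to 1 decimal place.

Leg 1: track=17.7°, groundspeed=211.9 kt
Leg 2: track=184.4°, groundspeed=212.6 kt
Leg 3: track=265.9°, groundspeed=201.6 kt

Leg 1: heading 15.0°; drift +2.7° → track 17.7°, groundspeed 211.9 kt
Leg 2: heading 187.1°; drift -2.7° → track 184.4°, groundspeed 212.6 kt
Leg 3: heading 266.7°; drift -0.8° → track 265.9°, groundspeed 201.6 kt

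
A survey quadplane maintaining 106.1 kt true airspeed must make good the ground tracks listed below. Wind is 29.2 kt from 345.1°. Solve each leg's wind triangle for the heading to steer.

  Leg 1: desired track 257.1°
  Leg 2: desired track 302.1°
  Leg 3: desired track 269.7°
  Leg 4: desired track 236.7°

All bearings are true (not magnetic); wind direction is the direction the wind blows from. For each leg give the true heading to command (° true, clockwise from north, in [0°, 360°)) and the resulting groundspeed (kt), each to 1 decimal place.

Leg 1: desired track 257.1°; wind correction +16.0° → command heading 273.1°, groundspeed 101.0 kt
Leg 2: desired track 302.1°; wind correction +10.8° → command heading 312.9°, groundspeed 82.9 kt
Leg 3: desired track 269.7°; wind correction +15.4° → command heading 285.1°, groundspeed 94.9 kt
Leg 4: desired track 236.7°; wind correction +15.1° → command heading 251.8°, groundspeed 111.6 kt

Leg 1: heading=273.1°, groundspeed=101.0 kt
Leg 2: heading=312.9°, groundspeed=82.9 kt
Leg 3: heading=285.1°, groundspeed=94.9 kt
Leg 4: heading=251.8°, groundspeed=111.6 kt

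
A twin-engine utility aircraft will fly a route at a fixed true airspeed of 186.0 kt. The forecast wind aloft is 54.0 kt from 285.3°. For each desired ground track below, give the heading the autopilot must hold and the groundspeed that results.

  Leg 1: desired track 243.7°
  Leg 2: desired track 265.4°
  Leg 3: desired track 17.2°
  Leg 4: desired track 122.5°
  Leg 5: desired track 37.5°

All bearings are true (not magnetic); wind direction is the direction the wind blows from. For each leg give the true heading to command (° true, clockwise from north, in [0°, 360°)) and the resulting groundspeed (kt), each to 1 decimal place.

Leg 1: heading=254.8°, groundspeed=142.1 kt
Leg 2: heading=271.1°, groundspeed=134.3 kt
Leg 3: heading=0.3°, groundspeed=179.8 kt
Leg 4: heading=127.4°, groundspeed=236.9 kt
Leg 5: heading=21.9°, groundspeed=199.6 kt

Leg 1: desired track 243.7°; wind correction +11.1° → command heading 254.8°, groundspeed 142.1 kt
Leg 2: desired track 265.4°; wind correction +5.7° → command heading 271.1°, groundspeed 134.3 kt
Leg 3: desired track 17.2°; wind correction -16.9° → command heading 0.3°, groundspeed 179.8 kt
Leg 4: desired track 122.5°; wind correction +4.9° → command heading 127.4°, groundspeed 236.9 kt
Leg 5: desired track 37.5°; wind correction -15.6° → command heading 21.9°, groundspeed 199.6 kt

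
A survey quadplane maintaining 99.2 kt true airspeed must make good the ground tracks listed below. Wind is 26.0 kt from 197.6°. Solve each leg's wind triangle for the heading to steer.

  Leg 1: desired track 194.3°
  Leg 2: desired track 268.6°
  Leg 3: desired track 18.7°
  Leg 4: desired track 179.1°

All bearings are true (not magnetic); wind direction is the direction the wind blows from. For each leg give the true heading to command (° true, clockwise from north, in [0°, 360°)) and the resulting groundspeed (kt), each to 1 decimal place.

Leg 1: heading=195.2°, groundspeed=73.2 kt
Leg 2: heading=254.3°, groundspeed=87.6 kt
Leg 3: heading=19.0°, groundspeed=125.2 kt
Leg 4: heading=183.9°, groundspeed=74.2 kt

Leg 1: desired track 194.3°; wind correction +0.9° → command heading 195.2°, groundspeed 73.2 kt
Leg 2: desired track 268.6°; wind correction -14.3° → command heading 254.3°, groundspeed 87.6 kt
Leg 3: desired track 18.7°; wind correction +0.3° → command heading 19.0°, groundspeed 125.2 kt
Leg 4: desired track 179.1°; wind correction +4.8° → command heading 183.9°, groundspeed 74.2 kt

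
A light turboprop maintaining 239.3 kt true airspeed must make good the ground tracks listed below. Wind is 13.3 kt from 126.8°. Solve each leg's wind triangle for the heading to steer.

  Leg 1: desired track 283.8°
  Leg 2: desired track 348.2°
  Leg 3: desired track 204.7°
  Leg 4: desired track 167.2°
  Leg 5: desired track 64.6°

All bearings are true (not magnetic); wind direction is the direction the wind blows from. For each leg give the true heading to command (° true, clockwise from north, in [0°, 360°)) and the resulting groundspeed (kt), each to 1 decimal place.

Leg 1: heading=282.6°, groundspeed=251.5 kt
Leg 2: heading=350.3°, groundspeed=249.1 kt
Leg 3: heading=201.6°, groundspeed=236.2 kt
Leg 4: heading=165.1°, groundspeed=229.0 kt
Leg 5: heading=67.4°, groundspeed=232.8 kt

Leg 1: desired track 283.8°; wind correction -1.2° → command heading 282.6°, groundspeed 251.5 kt
Leg 2: desired track 348.2°; wind correction +2.1° → command heading 350.3°, groundspeed 249.1 kt
Leg 3: desired track 204.7°; wind correction -3.1° → command heading 201.6°, groundspeed 236.2 kt
Leg 4: desired track 167.2°; wind correction -2.1° → command heading 165.1°, groundspeed 229.0 kt
Leg 5: desired track 64.6°; wind correction +2.8° → command heading 67.4°, groundspeed 232.8 kt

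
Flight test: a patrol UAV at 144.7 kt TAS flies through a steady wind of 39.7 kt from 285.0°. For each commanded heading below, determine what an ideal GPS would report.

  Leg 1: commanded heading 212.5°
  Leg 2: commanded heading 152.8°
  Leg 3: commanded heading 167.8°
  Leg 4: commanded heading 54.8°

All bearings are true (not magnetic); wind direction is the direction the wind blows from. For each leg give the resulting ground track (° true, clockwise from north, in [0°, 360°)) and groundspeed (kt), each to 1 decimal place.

Leg 1: heading 212.5°; drift -15.9° → track 196.6°, groundspeed 138.1 kt
Leg 2: heading 152.8°; drift -9.7° → track 143.1°, groundspeed 173.9 kt
Leg 3: heading 167.8°; drift -12.2° → track 155.6°, groundspeed 166.6 kt
Leg 4: heading 54.8°; drift +10.2° → track 65.0°, groundspeed 172.8 kt

Leg 1: track=196.6°, groundspeed=138.1 kt
Leg 2: track=143.1°, groundspeed=173.9 kt
Leg 3: track=155.6°, groundspeed=166.6 kt
Leg 4: track=65.0°, groundspeed=172.8 kt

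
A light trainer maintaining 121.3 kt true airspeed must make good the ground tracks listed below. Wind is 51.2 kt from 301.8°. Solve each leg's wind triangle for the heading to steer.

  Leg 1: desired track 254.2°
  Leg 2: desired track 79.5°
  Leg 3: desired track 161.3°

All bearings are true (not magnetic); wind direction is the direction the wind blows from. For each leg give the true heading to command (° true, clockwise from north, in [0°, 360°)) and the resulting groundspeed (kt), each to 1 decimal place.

Leg 1: desired track 254.2°; wind correction +18.2° → command heading 272.4°, groundspeed 80.7 kt
Leg 2: desired track 79.5°; wind correction -16.5° → command heading 63.0°, groundspeed 154.2 kt
Leg 3: desired track 161.3°; wind correction +15.6° → command heading 176.9°, groundspeed 156.4 kt

Leg 1: heading=272.4°, groundspeed=80.7 kt
Leg 2: heading=63.0°, groundspeed=154.2 kt
Leg 3: heading=176.9°, groundspeed=156.4 kt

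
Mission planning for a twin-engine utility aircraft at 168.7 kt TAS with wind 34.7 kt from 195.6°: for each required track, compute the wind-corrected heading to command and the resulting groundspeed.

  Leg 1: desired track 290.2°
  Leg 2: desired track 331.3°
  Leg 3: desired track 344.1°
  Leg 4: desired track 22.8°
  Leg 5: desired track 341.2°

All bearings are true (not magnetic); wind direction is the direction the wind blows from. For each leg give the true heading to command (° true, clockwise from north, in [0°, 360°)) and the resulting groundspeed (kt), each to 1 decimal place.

Leg 1: desired track 290.2°; wind correction -11.8° → command heading 278.4°, groundspeed 167.9 kt
Leg 2: desired track 331.3°; wind correction -8.3° → command heading 323.0°, groundspeed 191.8 kt
Leg 3: desired track 344.1°; wind correction -6.2° → command heading 337.9°, groundspeed 197.3 kt
Leg 4: desired track 22.8°; wind correction +1.5° → command heading 24.3°, groundspeed 203.1 kt
Leg 5: desired track 341.2°; wind correction -6.7° → command heading 334.5°, groundspeed 196.2 kt

Leg 1: heading=278.4°, groundspeed=167.9 kt
Leg 2: heading=323.0°, groundspeed=191.8 kt
Leg 3: heading=337.9°, groundspeed=197.3 kt
Leg 4: heading=24.3°, groundspeed=203.1 kt
Leg 5: heading=334.5°, groundspeed=196.2 kt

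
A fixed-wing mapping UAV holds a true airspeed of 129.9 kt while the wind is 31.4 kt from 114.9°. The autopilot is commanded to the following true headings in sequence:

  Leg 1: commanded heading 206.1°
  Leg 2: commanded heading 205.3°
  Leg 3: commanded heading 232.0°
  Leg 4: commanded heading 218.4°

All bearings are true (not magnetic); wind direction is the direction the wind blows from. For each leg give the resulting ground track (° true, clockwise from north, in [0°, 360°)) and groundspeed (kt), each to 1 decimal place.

Leg 1: heading 206.1°; drift +13.5° → track 219.6°, groundspeed 134.3 kt
Leg 2: heading 205.3°; drift +13.6° → track 218.9°, groundspeed 133.9 kt
Leg 3: heading 232.0°; drift +11.0° → track 243.0°, groundspeed 146.9 kt
Leg 4: heading 218.4°; drift +12.5° → track 230.9°, groundspeed 140.6 kt

Leg 1: track=219.6°, groundspeed=134.3 kt
Leg 2: track=218.9°, groundspeed=133.9 kt
Leg 3: track=243.0°, groundspeed=146.9 kt
Leg 4: track=230.9°, groundspeed=140.6 kt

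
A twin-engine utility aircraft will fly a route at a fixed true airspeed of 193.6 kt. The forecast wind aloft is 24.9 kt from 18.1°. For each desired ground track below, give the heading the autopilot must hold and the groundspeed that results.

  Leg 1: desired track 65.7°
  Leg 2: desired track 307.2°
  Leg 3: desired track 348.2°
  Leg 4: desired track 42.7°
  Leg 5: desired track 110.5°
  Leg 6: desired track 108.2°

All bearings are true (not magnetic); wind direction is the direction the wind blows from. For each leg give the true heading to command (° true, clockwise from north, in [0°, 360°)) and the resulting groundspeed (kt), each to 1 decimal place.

Leg 1: heading=60.3°, groundspeed=175.9 kt
Leg 2: heading=314.2°, groundspeed=184.0 kt
Leg 3: heading=351.9°, groundspeed=171.6 kt
Leg 4: heading=39.6°, groundspeed=170.7 kt
Leg 5: heading=103.1°, groundspeed=193.0 kt
Leg 6: heading=100.8°, groundspeed=192.0 kt

Leg 1: desired track 65.7°; wind correction -5.4° → command heading 60.3°, groundspeed 175.9 kt
Leg 2: desired track 307.2°; wind correction +7.0° → command heading 314.2°, groundspeed 184.0 kt
Leg 3: desired track 348.2°; wind correction +3.7° → command heading 351.9°, groundspeed 171.6 kt
Leg 4: desired track 42.7°; wind correction -3.1° → command heading 39.6°, groundspeed 170.7 kt
Leg 5: desired track 110.5°; wind correction -7.4° → command heading 103.1°, groundspeed 193.0 kt
Leg 6: desired track 108.2°; wind correction -7.4° → command heading 100.8°, groundspeed 192.0 kt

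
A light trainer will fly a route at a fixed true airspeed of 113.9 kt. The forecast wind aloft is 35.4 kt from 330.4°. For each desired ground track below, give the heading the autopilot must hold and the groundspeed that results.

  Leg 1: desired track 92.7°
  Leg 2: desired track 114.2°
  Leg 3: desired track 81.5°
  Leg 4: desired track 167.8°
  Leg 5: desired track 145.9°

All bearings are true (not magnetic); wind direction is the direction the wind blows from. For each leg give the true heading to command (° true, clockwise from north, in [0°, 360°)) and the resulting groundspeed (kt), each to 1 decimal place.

Leg 1: heading=77.5°, groundspeed=128.8 kt
Leg 2: heading=103.6°, groundspeed=140.5 kt
Leg 3: heading=64.6°, groundspeed=121.8 kt
Leg 4: heading=173.1°, groundspeed=147.2 kt
Leg 5: heading=144.5°, groundspeed=149.2 kt

Leg 1: desired track 92.7°; wind correction -15.2° → command heading 77.5°, groundspeed 128.8 kt
Leg 2: desired track 114.2°; wind correction -10.6° → command heading 103.6°, groundspeed 140.5 kt
Leg 3: desired track 81.5°; wind correction -16.9° → command heading 64.6°, groundspeed 121.8 kt
Leg 4: desired track 167.8°; wind correction +5.3° → command heading 173.1°, groundspeed 147.2 kt
Leg 5: desired track 145.9°; wind correction -1.4° → command heading 144.5°, groundspeed 149.2 kt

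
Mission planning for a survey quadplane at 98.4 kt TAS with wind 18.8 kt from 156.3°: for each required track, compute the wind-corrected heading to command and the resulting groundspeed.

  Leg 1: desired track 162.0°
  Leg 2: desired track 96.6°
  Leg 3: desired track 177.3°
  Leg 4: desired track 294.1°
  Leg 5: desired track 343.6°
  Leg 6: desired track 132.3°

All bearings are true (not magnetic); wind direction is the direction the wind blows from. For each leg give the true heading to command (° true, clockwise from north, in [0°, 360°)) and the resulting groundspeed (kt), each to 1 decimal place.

Leg 1: desired track 162.0°; wind correction -1.1° → command heading 160.9°, groundspeed 79.7 kt
Leg 2: desired track 96.6°; wind correction +9.5° → command heading 106.1°, groundspeed 87.6 kt
Leg 3: desired track 177.3°; wind correction -3.9° → command heading 173.4°, groundspeed 80.6 kt
Leg 4: desired track 294.1°; wind correction -7.4° → command heading 286.7°, groundspeed 111.5 kt
Leg 5: desired track 343.6°; wind correction +1.4° → command heading 345.0°, groundspeed 117.0 kt
Leg 6: desired track 132.3°; wind correction +4.5° → command heading 136.8°, groundspeed 80.9 kt

Leg 1: heading=160.9°, groundspeed=79.7 kt
Leg 2: heading=106.1°, groundspeed=87.6 kt
Leg 3: heading=173.4°, groundspeed=80.6 kt
Leg 4: heading=286.7°, groundspeed=111.5 kt
Leg 5: heading=345.0°, groundspeed=117.0 kt
Leg 6: heading=136.8°, groundspeed=80.9 kt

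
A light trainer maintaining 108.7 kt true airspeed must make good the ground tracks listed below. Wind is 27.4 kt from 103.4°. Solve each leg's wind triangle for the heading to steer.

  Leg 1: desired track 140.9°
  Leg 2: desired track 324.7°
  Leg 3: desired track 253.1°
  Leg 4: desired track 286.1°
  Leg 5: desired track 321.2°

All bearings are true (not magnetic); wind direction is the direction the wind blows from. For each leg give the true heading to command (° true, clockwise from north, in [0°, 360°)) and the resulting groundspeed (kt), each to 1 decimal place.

Leg 1: desired track 140.9°; wind correction -8.8° → command heading 132.1°, groundspeed 85.7 kt
Leg 2: desired track 324.7°; wind correction +9.6° → command heading 334.3°, groundspeed 127.8 kt
Leg 3: desired track 253.1°; wind correction -7.3° → command heading 245.8°, groundspeed 131.5 kt
Leg 4: desired track 286.1°; wind correction +0.7° → command heading 286.8°, groundspeed 136.1 kt
Leg 5: desired track 321.2°; wind correction +8.9° → command heading 330.1°, groundspeed 129.0 kt

Leg 1: heading=132.1°, groundspeed=85.7 kt
Leg 2: heading=334.3°, groundspeed=127.8 kt
Leg 3: heading=245.8°, groundspeed=131.5 kt
Leg 4: heading=286.8°, groundspeed=136.1 kt
Leg 5: heading=330.1°, groundspeed=129.0 kt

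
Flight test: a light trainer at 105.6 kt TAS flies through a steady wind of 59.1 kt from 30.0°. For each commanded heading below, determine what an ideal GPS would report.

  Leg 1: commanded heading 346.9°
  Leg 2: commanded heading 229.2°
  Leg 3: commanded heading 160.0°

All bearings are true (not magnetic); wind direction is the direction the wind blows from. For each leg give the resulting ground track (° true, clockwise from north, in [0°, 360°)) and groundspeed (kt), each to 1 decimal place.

Leg 1: heading 346.9°; drift -32.9° → track 314.0°, groundspeed 74.4 kt
Leg 2: heading 229.2°; drift -6.9° → track 222.3°, groundspeed 162.6 kt
Leg 3: heading 160.0°; drift +17.5° → track 177.5°, groundspeed 150.6 kt

Leg 1: track=314.0°, groundspeed=74.4 kt
Leg 2: track=222.3°, groundspeed=162.6 kt
Leg 3: track=177.5°, groundspeed=150.6 kt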